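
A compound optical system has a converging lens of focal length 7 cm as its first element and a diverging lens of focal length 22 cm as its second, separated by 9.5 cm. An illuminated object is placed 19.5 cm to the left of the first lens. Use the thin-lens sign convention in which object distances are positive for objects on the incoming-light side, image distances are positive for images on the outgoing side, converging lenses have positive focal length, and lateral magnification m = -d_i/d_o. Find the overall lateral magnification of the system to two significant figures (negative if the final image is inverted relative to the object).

-0.60

Applying the thin-lens equation to the first lens, 1/7 = 1/19.5 + 1/d_i1, which gives d_i1 = 10.920 cm.
Its lateral magnification is m_1 = -d_i1/d_o1 = -(10.920)/19.5 = -0.5600.
This image would form 10.920 cm past lens 1, i.e. 1.420 cm beyond lens 2, so it is a virtual object for lens 2: d_o2 = 9.5 - 10.920 = -1.420 cm.
Applying the thin-lens equation again with f_2 = -22 cm and d_o2 = -1.420 cm gives d_i2 = 1.518 cm.
m_2 = -(1.518)/(-1.420) = 1.0690.
Total m = m_1 x m_2 = (-0.5600)(1.0690) = -0.5986.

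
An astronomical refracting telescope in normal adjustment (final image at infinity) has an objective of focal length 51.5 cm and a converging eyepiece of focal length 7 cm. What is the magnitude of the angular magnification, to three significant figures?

7.36

|M| = f_obj/|f_eye| = 51.5/7 = 7.357.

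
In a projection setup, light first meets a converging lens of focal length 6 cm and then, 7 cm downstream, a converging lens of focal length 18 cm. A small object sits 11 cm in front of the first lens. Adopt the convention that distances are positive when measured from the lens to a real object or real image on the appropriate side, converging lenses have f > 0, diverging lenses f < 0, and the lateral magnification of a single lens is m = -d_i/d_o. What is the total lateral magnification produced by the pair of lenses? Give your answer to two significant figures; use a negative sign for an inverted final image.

-0.89

Applying the thin-lens equation to the first lens, 1/6 = 1/11 + 1/d_i1, which gives d_i1 = 13.200 cm.
Its lateral magnification is m_1 = -d_i1/d_o1 = -(13.200)/11 = -1.2000.
Since 13.200 cm > 7 cm, the first image lies past the second lens and serves as a virtual object: d_o2 = L - d_i1 = -6.200 cm.
Applying the thin-lens equation again with f_2 = 18 cm and d_o2 = -6.200 cm gives d_i2 = 4.612 cm.
m_2 = -(4.612)/(-6.200) = 0.7438.
The system's lateral magnification is m_1 m_2 = (-1.2000)(0.7438) = -0.8926.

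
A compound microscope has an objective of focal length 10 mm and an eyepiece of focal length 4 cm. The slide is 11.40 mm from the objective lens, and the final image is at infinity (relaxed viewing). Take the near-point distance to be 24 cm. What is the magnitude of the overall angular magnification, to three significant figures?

42.9

Convert to cm: f_obj = 10 mm = 1 cm; d_o = 11.40 mm = 1.14 cm.
Objective: 1/d_i = 1/f_obj - 1/d_o = 1/1 - 1/1.14 = 0.12281 cm^-1, so d_i = 8.143 cm.
m_obj = -d_i/d_o = -8.143/1.14 = -7.143.
Eyepiece angular magnification (image at infinity): M_eye = D/f_e = 24/4 = 6.000.
Overall M = m_obj x M_eye = (-7.143)(6.000) = -42.86.
|M| = 42.86.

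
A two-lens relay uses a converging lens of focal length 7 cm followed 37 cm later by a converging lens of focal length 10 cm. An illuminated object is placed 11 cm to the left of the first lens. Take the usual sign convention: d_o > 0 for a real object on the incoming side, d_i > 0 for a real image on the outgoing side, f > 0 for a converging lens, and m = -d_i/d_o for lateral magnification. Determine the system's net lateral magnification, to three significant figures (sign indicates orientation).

Lens 1: 1/d_i1 = 1/f_1 - 1/d_o1 = 1/7 - 1/11 = 0.05195 cm^-1, so d_i1 = 19.250 cm.
m_1 = -(19.250)/11 = -1.7500.
Object distance for lens 2: d_o2 = 37 - 19.250 = 17.750 cm.
Lens 2: 1/d_i2 = 1/f_2 - 1/d_o2 = 1/10 - 1/(17.750) = 0.04366 cm^-1, so d_i2 = 22.903 cm.
m_2 = -(22.903)/(17.750) = -1.2903.
Total m = m_1 x m_2 = (-1.7500)(-1.2903) = 2.2581.

2.26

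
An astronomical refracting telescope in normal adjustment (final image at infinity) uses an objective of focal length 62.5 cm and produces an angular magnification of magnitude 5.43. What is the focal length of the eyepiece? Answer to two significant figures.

12 cm

|M| = f_obj/f_eye, so f_eye = f_obj/|M| = 62.5/5.43 = 11.510 cm.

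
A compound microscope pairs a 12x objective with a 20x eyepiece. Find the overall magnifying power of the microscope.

240

The overall magnification of a compound microscope is the product of the objective and eyepiece magnifications:
M = M_obj x M_eye = 12 x 20 = 240.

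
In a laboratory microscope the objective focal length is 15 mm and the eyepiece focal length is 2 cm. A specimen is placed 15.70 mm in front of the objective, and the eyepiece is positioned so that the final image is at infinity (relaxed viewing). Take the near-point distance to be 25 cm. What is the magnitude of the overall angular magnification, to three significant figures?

268

Convert to cm: f_obj = 15 mm = 1.5 cm; d_o = 15.70 mm = 1.57 cm.
Objective: 1/d_i = 1/f_obj - 1/d_o = 1/1.5 - 1/1.57 = 0.02972 cm^-1, so d_i = 33.643 cm.
m_obj = -d_i/d_o = -33.643/1.57 = -21.429.
Eyepiece angular magnification (image at infinity): M_eye = D/f_e = 25/2 = 12.500.
Overall M = m_obj x M_eye = (-21.429)(12.500) = -267.86.
|M| = 267.86.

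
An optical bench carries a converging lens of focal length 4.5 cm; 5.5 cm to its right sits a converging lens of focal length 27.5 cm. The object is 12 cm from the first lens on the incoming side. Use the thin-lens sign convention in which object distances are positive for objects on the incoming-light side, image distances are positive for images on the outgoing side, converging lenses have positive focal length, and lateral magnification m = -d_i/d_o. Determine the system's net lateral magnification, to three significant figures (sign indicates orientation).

-0.565

Applying the thin-lens equation to the first lens, 1/4.5 = 1/12 + 1/d_i1, which gives d_i1 = 7.200 cm.
Its lateral magnification is m_1 = -d_i1/d_o1 = -(7.200)/12 = -0.6000.
This image would form 7.200 cm past lens 1, i.e. 1.700 cm beyond lens 2, so it is a virtual object for lens 2: d_o2 = 5.5 - 7.200 = -1.700 cm.
Applying the thin-lens equation again with f_2 = 27.5 cm and d_o2 = -1.700 cm gives d_i2 = 1.601 cm.
m_2 = -(1.601)/(-1.700) = 0.9418.
Total m = m_1 x m_2 = (-0.6000)(0.9418) = -0.5651.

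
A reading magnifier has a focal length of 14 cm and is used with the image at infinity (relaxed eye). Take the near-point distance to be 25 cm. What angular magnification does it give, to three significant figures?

M = D/f = 25/14 = 1.786.

1.79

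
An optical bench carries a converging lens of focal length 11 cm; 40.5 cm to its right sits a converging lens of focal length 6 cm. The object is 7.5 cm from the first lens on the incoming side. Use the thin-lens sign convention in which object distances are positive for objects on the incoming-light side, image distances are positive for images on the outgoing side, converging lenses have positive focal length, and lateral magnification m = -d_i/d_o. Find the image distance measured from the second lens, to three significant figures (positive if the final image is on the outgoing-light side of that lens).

Lens 1: 1/d_i1 = 1/f_1 - 1/d_o1 = 1/11 - 1/7.5 = -0.04242 cm^-1, so d_i1 = -23.571 cm.
The intermediate image is virtual, 23.571 cm to the left of lens 1, so d_o2 = L - d_i1 = 40.5 - (-23.571) = 64.071 cm.
Lens 2: 1/d_i2 = 1/f_2 - 1/d_o2 = 1/6 - 1/(64.071) = 0.15106 cm^-1, so d_i2 = 6.620 cm.

6.62 cm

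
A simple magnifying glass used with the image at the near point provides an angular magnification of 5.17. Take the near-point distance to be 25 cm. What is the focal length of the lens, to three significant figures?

6.00 cm

For the image at the near point, M = 1 + D/f.
f = D/(M - 1) = 25/(5.17 - 1) = 5.995 cm.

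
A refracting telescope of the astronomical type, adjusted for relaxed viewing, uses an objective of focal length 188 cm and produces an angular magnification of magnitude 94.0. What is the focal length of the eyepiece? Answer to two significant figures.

2.0 cm

|M| = f_obj/f_eye, so f_eye = f_obj/|M| = 188/94.0 = 2.000 cm.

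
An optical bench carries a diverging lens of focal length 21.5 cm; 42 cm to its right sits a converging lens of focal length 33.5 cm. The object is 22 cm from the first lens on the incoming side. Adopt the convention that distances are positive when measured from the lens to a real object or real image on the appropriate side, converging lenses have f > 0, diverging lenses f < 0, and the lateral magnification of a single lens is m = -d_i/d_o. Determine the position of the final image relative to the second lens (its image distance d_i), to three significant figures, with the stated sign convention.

Lens 1: 1/d_i1 = 1/f_1 - 1/d_o1 = 1/(-21.5) - 1/22 = -0.09197 cm^-1, so d_i1 = -10.874 cm.
With d_i1 < 0 the first image is virtual and lies on the object side; the object distance for lens 2 is d_o2 = 42 - (-10.874) = 52.874 cm.
Lens 2: 1/d_i2 = 1/f_2 - 1/d_o2 = 1/33.5 - 1/(52.874) = 0.01094 cm^-1, so d_i2 = 91.427 cm.

91.4 cm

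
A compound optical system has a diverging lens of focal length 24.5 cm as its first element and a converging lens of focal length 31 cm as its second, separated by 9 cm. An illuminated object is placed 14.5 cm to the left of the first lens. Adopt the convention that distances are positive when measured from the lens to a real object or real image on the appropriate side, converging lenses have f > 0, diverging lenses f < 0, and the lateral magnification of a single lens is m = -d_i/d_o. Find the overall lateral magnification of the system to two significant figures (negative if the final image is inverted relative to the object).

Applying the thin-lens equation to the first lens, 1/(-24.5) = 1/14.5 + 1/d_i1, which gives d_i1 = -9.109 cm.
Its lateral magnification is m_1 = -d_i1/d_o1 = -(-9.109)/14.5 = 0.6282.
The intermediate image is virtual, 9.109 cm to the left of lens 1, so d_o2 = L - d_i1 = 9 - (-9.109) = 18.109 cm.
Applying the thin-lens equation again with f_2 = 31 cm and d_o2 = 18.109 cm gives d_i2 = -43.548 cm.
m_2 = -(-43.548)/(18.109) = 2.4048.
Overall magnification: m = m_1 m_2 = 1.5107.

1.5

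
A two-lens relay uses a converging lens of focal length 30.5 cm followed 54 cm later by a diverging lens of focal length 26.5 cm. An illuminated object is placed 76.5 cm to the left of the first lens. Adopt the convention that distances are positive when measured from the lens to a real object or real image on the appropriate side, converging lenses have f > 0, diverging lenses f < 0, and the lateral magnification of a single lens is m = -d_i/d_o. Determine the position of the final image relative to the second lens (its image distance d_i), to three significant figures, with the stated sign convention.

Lens 1: 1/d_i1 = 1/f_1 - 1/d_o1 = 1/30.5 - 1/76.5 = 0.01971 cm^-1, so d_i1 = 50.723 cm.
The intermediate image is 50.723 cm to the right of lens 1, so d_o2 = L - d_i1 = 54 - 50.723 = 3.277 cm.
Lens 2: 1/d_i2 = 1/f_2 - 1/d_o2 = 1/(-26.5) - 1/(3.277) = -0.34288 cm^-1, so d_i2 = -2.916 cm.

-2.92 cm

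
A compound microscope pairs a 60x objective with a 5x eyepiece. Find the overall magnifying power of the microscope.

300

The overall magnification of a compound microscope is the product of the objective and eyepiece magnifications:
M = M_obj x M_eye = 60 x 5 = 300.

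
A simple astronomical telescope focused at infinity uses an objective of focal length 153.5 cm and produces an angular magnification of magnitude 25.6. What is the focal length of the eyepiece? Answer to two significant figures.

|M| = f_obj/f_eye, so f_eye = f_obj/|M| = 153.5/25.6 = 5.996 cm.

6.0 cm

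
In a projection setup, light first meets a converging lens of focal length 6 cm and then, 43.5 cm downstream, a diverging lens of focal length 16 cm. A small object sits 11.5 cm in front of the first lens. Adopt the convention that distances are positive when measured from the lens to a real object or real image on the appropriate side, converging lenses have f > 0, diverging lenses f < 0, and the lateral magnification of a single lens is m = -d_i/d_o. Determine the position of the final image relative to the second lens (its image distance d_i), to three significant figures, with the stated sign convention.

-10.5 cm

Applying the thin-lens equation to the first lens, 1/6 = 1/11.5 + 1/d_i1, which gives d_i1 = 12.545 cm.
Object distance for lens 2: d_o2 = 43.5 - 12.545 = 30.955 cm.
Applying the thin-lens equation again with f_2 = -16 cm and d_o2 = 30.955 cm gives d_i2 = -10.548 cm.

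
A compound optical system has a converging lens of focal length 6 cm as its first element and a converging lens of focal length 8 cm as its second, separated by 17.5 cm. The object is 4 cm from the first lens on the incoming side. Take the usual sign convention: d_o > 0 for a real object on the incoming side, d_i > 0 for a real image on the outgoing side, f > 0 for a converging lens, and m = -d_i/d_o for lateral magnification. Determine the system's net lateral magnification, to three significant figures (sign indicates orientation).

-1.12

Applying the thin-lens equation to the first lens, 1/6 = 1/4 + 1/d_i1, which gives d_i1 = -12.000 cm.
Its lateral magnification is m_1 = -d_i1/d_o1 = -(-12.000)/4 = 3.0000.
With d_i1 < 0 the first image is virtual and lies on the object side; the object distance for lens 2 is d_o2 = 17.5 - (-12.000) = 29.500 cm.
Applying the thin-lens equation again with f_2 = 8 cm and d_o2 = 29.500 cm gives d_i2 = 10.977 cm.
m_2 = -(10.977)/(29.500) = -0.3721.
Total m = m_1 x m_2 = (3.0000)(-0.3721) = -1.1163.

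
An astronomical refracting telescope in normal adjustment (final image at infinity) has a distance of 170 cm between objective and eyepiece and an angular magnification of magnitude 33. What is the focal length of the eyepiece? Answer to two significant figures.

5.0 cm

In normal adjustment the tube length equals f_obj + f_eye and |M| = f_obj/f_eye.
So f_obj = 33 f_eye and 33 f_eye + f_eye = 170 cm, giving f_eye = 170/34 = 5.000 cm and f_obj = 165.000 cm.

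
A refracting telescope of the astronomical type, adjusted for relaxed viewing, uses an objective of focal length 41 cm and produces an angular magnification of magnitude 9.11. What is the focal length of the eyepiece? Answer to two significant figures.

|M| = f_obj/f_eye, so f_eye = f_obj/|M| = 41/9.11 = 4.501 cm.

4.5 cm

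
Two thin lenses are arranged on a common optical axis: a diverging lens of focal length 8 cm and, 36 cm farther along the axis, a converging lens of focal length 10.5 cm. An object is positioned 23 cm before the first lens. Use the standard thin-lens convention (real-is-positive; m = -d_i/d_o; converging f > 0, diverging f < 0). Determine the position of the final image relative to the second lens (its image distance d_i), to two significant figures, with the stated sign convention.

14 cm

Applying the thin-lens equation to the first lens, 1/(-8) = 1/23 + 1/d_i1, which gives d_i1 = -5.935 cm.
With d_i1 < 0 the first image is virtual and lies on the object side; the object distance for lens 2 is d_o2 = 36 - (-5.935) = 41.935 cm.
Applying the thin-lens equation again with f_2 = 10.5 cm and d_o2 = 41.935 cm gives d_i2 = 14.007 cm.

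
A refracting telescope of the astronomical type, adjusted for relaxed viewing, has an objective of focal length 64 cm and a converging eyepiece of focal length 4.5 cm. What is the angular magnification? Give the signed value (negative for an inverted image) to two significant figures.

-14

M = -f_obj/f_eye = -64/(4.5) = -14.222.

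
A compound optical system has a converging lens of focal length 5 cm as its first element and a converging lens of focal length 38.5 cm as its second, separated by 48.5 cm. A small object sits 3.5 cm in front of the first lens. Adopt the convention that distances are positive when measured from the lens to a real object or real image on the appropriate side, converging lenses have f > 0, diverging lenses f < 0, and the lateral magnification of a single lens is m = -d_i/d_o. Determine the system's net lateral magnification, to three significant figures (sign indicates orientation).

-5.92

Lens 1: 1/d_i1 = 1/f_1 - 1/d_o1 = 1/5 - 1/3.5 = -0.08571 cm^-1, so d_i1 = -11.667 cm.
m_1 = -(-11.667)/3.5 = 3.3333.
The intermediate image is virtual, 11.667 cm to the left of lens 1, so d_o2 = L - d_i1 = 48.5 - (-11.667) = 60.167 cm.
Lens 2: 1/d_i2 = 1/f_2 - 1/d_o2 = 1/38.5 - 1/(60.167) = 0.00935 cm^-1, so d_i2 = 106.912 cm.
m_2 = -(106.912)/(60.167) = -1.7769.
The system's lateral magnification is m_1 m_2 = (3.3333)(-1.7769) = -5.9231.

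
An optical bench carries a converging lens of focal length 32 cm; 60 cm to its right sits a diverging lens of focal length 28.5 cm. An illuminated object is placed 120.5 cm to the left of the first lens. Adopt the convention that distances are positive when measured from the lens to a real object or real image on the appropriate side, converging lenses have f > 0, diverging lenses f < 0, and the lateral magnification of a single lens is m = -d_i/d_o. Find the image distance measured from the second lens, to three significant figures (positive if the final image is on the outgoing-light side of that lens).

Lens 1: 1/d_i1 = 1/f_1 - 1/d_o1 = 1/32 - 1/120.5 = 0.02295 cm^-1, so d_i1 = 43.571 cm.
The intermediate image is 43.571 cm to the right of lens 1, so d_o2 = L - d_i1 = 60 - 43.571 = 16.429 cm.
Lens 2: 1/d_i2 = 1/f_2 - 1/d_o2 = 1/(-28.5) - 1/(16.429) = -0.09595 cm^-1, so d_i2 = -10.422 cm.

-10.4 cm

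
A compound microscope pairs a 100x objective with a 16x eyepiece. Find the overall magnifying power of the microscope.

The overall magnification of a compound microscope is the product of the objective and eyepiece magnifications:
M = M_obj x M_eye = 100 x 16 = 1600.

1600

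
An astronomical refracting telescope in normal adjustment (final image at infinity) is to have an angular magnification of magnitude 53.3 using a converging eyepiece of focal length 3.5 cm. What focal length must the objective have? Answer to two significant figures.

|M| = f_obj/|f_eye|, so f_obj = |M| x |f_eye| = 53.3 x 3.5 = 186.550 cm.

190 cm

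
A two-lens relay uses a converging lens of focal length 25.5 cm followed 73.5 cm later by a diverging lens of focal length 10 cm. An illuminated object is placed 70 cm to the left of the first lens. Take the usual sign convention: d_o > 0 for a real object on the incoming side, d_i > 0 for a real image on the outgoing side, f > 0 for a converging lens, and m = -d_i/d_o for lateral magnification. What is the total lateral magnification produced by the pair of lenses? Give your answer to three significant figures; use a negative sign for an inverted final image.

-0.132

Applying the thin-lens equation to the first lens, 1/25.5 = 1/70 + 1/d_i1, which gives d_i1 = 40.112 cm.
Its lateral magnification is m_1 = -d_i1/d_o1 = -(40.112)/70 = -0.5730.
Object distance for lens 2: d_o2 = 73.5 - 40.112 = 33.388 cm.
Applying the thin-lens equation again with f_2 = -10 cm and d_o2 = 33.388 cm gives d_i2 = -7.695 cm.
m_2 = -(-7.695)/(33.388) = 0.2305.
Overall magnification: m = m_1 m_2 = -0.1321.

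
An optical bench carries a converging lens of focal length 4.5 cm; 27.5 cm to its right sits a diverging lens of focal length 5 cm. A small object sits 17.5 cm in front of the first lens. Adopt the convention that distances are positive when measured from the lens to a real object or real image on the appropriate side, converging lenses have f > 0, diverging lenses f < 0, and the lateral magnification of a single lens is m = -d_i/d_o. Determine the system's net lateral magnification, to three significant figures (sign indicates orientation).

-0.0655

Applying the thin-lens equation to the first lens, 1/4.5 = 1/17.5 + 1/d_i1, which gives d_i1 = 6.058 cm.
Its lateral magnification is m_1 = -d_i1/d_o1 = -(6.058)/17.5 = -0.3462.
Object distance for lens 2: d_o2 = 27.5 - 6.058 = 21.442 cm.
Applying the thin-lens equation again with f_2 = -5 cm and d_o2 = 21.442 cm gives d_i2 = -4.055 cm.
m_2 = -(-4.055)/(21.442) = 0.1891.
The system's lateral magnification is m_1 m_2 = (-0.3462)(0.1891) = -0.0655.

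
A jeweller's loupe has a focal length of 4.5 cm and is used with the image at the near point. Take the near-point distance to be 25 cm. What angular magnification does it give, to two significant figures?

M = 1 + D/f = 1 + 25/4.5 = 6.556.

6.6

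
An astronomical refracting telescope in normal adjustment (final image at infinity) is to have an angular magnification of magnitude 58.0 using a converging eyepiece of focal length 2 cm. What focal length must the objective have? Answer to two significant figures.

120 cm

|M| = f_obj/|f_eye|, so f_obj = |M| x |f_eye| = 58.0 x 2 = 116.000 cm.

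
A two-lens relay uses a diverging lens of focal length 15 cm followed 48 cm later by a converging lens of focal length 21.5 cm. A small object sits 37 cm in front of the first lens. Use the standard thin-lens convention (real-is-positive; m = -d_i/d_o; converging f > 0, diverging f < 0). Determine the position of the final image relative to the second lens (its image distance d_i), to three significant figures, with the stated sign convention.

First lens: d_i1 = 1/(1/(-15) - 1/37) = -10.673 cm.
The intermediate image is virtual, 10.673 cm to the left of lens 1, so d_o2 = L - d_i1 = 48 - (-10.673) = 58.673 cm.
Second lens: d_i2 = 1/(1/21.5 - 1/(58.673)) = 33.935 cm.

33.9 cm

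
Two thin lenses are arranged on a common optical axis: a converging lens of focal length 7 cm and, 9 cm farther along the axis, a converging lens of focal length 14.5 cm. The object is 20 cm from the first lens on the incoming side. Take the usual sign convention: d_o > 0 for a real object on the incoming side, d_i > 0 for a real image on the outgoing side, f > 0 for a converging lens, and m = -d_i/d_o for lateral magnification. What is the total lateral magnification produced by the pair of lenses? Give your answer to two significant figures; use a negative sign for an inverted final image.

Lens 1: 1/d_i1 = 1/f_1 - 1/d_o1 = 1/7 - 1/20 = 0.09286 cm^-1, so d_i1 = 10.769 cm.
m_1 = -(10.769)/20 = -0.5385.
This image would form 10.769 cm past lens 1, i.e. 1.769 cm beyond lens 2, so it is a virtual object for lens 2: d_o2 = 9 - 10.769 = -1.769 cm.
Lens 2: 1/d_i2 = 1/f_2 - 1/d_o2 = 1/14.5 - 1/(-1.769) = 0.63418 cm^-1, so d_i2 = 1.577 cm.
m_2 = -(1.577)/(-1.769) = 0.8913.
Overall magnification: m = m_1 m_2 = -0.4799.

-0.48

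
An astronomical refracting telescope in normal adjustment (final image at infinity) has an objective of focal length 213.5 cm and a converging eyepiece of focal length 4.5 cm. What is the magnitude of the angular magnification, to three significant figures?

|M| = f_obj/|f_eye| = 213.5/4.5 = 47.444.

47.4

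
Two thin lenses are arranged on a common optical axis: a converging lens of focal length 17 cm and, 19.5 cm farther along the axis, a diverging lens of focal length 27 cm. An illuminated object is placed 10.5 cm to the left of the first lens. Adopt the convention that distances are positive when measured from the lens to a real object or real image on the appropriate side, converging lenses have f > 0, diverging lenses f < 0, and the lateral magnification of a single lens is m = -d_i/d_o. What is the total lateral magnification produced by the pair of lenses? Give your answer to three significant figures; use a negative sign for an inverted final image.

Lens 1: 1/d_i1 = 1/f_1 - 1/d_o1 = 1/17 - 1/10.5 = -0.03641 cm^-1, so d_i1 = -27.462 cm.
m_1 = -(-27.462)/10.5 = 2.6154.
The intermediate image is virtual, 27.462 cm to the left of lens 1, so d_o2 = L - d_i1 = 19.5 - (-27.462) = 46.962 cm.
Lens 2: 1/d_i2 = 1/f_2 - 1/d_o2 = 1/(-27) - 1/(46.962) = -0.05833 cm^-1, so d_i2 = -17.144 cm.
m_2 = -(-17.144)/(46.962) = 0.3651.
The system's lateral magnification is m_1 m_2 = (2.6154)(0.3651) = 0.9548.

0.955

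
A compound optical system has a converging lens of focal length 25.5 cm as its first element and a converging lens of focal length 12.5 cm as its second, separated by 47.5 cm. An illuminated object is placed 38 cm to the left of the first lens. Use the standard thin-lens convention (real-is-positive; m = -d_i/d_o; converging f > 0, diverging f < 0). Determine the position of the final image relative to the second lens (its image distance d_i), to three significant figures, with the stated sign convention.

8.83 cm

Applying the thin-lens equation to the first lens, 1/25.5 = 1/38 + 1/d_i1, which gives d_i1 = 77.520 cm.
This image would form 77.520 cm past lens 1, i.e. 30.020 cm beyond lens 2, so it is a virtual object for lens 2: d_o2 = 47.5 - 77.520 = -30.020 cm.
Applying the thin-lens equation again with f_2 = 12.5 cm and d_o2 = -30.020 cm gives d_i2 = 8.825 cm.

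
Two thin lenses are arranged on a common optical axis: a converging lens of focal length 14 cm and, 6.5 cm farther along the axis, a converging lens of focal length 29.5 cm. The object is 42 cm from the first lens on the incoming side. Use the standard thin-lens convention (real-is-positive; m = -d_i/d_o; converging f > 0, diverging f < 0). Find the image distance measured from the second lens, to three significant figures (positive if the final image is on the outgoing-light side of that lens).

9.72 cm

Lens 1: 1/d_i1 = 1/f_1 - 1/d_o1 = 1/14 - 1/42 = 0.04762 cm^-1, so d_i1 = 21.000 cm.
This image would form 21.000 cm past lens 1, i.e. 14.500 cm beyond lens 2, so it is a virtual object for lens 2: d_o2 = 6.5 - 21.000 = -14.500 cm.
Lens 2: 1/d_i2 = 1/f_2 - 1/d_o2 = 1/29.5 - 1/(-14.500) = 0.10286 cm^-1, so d_i2 = 9.722 cm.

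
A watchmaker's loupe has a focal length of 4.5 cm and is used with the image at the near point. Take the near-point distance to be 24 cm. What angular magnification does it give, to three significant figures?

6.33

M = 1 + D/f = 1 + 24/4.5 = 6.333.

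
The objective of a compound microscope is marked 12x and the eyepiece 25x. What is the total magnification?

300

The overall magnification of a compound microscope is the product of the objective and eyepiece magnifications:
M = M_obj x M_eye = 12 x 25 = 300.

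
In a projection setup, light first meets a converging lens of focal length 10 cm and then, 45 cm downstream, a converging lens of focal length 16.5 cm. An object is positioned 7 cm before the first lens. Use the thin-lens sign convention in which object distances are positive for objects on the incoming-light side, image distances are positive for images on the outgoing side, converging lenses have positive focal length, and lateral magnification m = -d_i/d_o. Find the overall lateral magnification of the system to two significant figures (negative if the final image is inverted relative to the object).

Lens 1: 1/d_i1 = 1/f_1 - 1/d_o1 = 1/10 - 1/7 = -0.04286 cm^-1, so d_i1 = -23.333 cm.
m_1 = -(-23.333)/7 = 3.3333.
The intermediate image is virtual, 23.333 cm to the left of lens 1, so d_o2 = L - d_i1 = 45 - (-23.333) = 68.333 cm.
Lens 2: 1/d_i2 = 1/f_2 - 1/d_o2 = 1/16.5 - 1/(68.333) = 0.04597 cm^-1, so d_i2 = 21.752 cm.
m_2 = -(21.752)/(68.333) = -0.3183.
The system's lateral magnification is m_1 m_2 = (3.3333)(-0.3183) = -1.0611.

-1.1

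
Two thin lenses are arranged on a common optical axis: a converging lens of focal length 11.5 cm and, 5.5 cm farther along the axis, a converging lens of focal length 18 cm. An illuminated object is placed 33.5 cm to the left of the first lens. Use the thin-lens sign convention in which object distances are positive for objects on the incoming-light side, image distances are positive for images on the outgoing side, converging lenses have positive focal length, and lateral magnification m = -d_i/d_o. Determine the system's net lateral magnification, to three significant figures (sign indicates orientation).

-0.314

First lens: d_i1 = 1/(1/11.5 - 1/33.5) = 17.511 cm.
m_1 = -(17.511)/33.5 = -0.5227.
Since 17.511 cm > 5.5 cm, the first image lies past the second lens and serves as a virtual object: d_o2 = L - d_i1 = -12.011 cm.
Second lens: d_i2 = 1/(1/18 - 1/(-12.011)) = 7.204 cm.
m_2 = -(7.204)/(-12.011) = 0.5998.
Overall magnification: m = m_1 m_2 = -0.3135.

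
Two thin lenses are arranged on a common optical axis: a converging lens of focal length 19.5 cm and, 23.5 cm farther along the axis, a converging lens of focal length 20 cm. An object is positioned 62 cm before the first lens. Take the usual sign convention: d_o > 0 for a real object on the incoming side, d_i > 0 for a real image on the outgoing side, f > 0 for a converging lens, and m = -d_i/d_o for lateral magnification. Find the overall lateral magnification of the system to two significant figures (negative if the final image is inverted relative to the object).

-0.37

Applying the thin-lens equation to the first lens, 1/19.5 = 1/62 + 1/d_i1, which gives d_i1 = 28.447 cm.
Its lateral magnification is m_1 = -d_i1/d_o1 = -(28.447)/62 = -0.4588.
This image would form 28.447 cm past lens 1, i.e. 4.947 cm beyond lens 2, so it is a virtual object for lens 2: d_o2 = 23.5 - 28.447 = -4.947 cm.
Applying the thin-lens equation again with f_2 = 20 cm and d_o2 = -4.947 cm gives d_i2 = 3.966 cm.
m_2 = -(3.966)/(-4.947) = 0.8017.
Total m = m_1 x m_2 = (-0.4588)(0.8017) = -0.3678.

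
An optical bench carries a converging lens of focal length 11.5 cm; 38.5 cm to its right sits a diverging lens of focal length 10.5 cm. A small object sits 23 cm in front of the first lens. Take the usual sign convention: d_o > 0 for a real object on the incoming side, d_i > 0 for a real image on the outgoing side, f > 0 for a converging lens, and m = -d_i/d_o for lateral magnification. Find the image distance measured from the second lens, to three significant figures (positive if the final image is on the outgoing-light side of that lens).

-6.26 cm

Applying the thin-lens equation to the first lens, 1/11.5 = 1/23 + 1/d_i1, which gives d_i1 = 23.000 cm.
That image sits 15.500 cm in front of the second lens, so d_o2 = 15.500 cm.
Applying the thin-lens equation again with f_2 = -10.5 cm and d_o2 = 15.500 cm gives d_i2 = -6.260 cm.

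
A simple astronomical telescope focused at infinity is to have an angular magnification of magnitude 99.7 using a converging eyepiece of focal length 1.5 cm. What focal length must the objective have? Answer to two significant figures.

|M| = f_obj/|f_eye|, so f_obj = |M| x |f_eye| = 99.7 x 1.5 = 149.550 cm.

150 cm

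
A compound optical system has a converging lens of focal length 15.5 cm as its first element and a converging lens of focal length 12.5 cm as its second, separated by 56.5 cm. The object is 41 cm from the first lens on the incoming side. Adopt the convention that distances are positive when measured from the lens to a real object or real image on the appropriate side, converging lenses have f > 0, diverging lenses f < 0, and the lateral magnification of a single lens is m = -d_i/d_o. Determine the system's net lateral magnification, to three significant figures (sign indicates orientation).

0.398

First lens: d_i1 = 1/(1/15.5 - 1/41) = 24.922 cm.
m_1 = -(24.922)/41 = -0.6078.
Object distance for lens 2: d_o2 = 56.5 - 24.922 = 31.578 cm.
Second lens: d_i2 = 1/(1/12.5 - 1/(31.578)) = 20.690 cm.
m_2 = -(20.690)/(31.578) = -0.6552.
Overall magnification: m = m_1 m_2 = 0.3983.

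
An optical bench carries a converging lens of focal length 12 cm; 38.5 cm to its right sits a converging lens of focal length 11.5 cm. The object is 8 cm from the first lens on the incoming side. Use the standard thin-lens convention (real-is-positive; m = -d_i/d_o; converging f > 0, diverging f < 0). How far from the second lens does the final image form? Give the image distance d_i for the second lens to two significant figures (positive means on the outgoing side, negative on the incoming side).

First lens: d_i1 = 1/(1/12 - 1/8) = -24.000 cm.
With d_i1 < 0 the first image is virtual and lies on the object side; the object distance for lens 2 is d_o2 = 38.5 - (-24.000) = 62.500 cm.
Second lens: d_i2 = 1/(1/11.5 - 1/(62.500)) = 14.093 cm.

14 cm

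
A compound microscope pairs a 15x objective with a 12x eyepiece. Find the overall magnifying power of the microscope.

The overall magnification of a compound microscope is the product of the objective and eyepiece magnifications:
M = M_obj x M_eye = 15 x 12 = 180.

180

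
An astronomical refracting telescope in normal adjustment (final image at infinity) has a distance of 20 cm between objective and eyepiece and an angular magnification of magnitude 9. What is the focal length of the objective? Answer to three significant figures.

In normal adjustment the tube length equals f_obj + f_eye and |M| = f_obj/f_eye.
So f_obj = 9 f_eye and 9 f_eye + f_eye = 20 cm, giving f_eye = 20/10 = 2.000 cm and f_obj = 18.000 cm.

18.0 cm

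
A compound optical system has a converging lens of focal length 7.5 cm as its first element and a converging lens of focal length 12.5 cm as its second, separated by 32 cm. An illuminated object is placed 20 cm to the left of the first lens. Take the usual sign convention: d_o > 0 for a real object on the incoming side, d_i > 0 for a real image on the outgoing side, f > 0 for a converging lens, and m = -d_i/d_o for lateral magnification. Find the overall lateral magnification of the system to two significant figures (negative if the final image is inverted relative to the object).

1.0

Applying the thin-lens equation to the first lens, 1/7.5 = 1/20 + 1/d_i1, which gives d_i1 = 12.000 cm.
Its lateral magnification is m_1 = -d_i1/d_o1 = -(12.000)/20 = -0.6000.
That image sits 20.000 cm in front of the second lens, so d_o2 = 20.000 cm.
Applying the thin-lens equation again with f_2 = 12.5 cm and d_o2 = 20.000 cm gives d_i2 = 33.333 cm.
m_2 = -(33.333)/(20.000) = -1.6667.
Overall magnification: m = m_1 m_2 = 1.0000.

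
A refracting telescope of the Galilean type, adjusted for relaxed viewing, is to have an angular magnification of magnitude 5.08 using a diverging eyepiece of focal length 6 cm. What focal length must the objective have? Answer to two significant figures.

30 cm

|M| = f_obj/|f_eye|, so f_obj = |M| x |f_eye| = 5.08 x 6 = 30.480 cm.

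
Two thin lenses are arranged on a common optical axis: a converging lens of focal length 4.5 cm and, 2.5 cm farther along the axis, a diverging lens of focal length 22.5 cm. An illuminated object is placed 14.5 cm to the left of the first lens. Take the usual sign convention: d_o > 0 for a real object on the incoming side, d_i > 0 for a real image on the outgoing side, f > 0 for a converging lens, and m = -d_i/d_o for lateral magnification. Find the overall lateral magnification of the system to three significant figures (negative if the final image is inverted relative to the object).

First lens: d_i1 = 1/(1/4.5 - 1/14.5) = 6.525 cm.
m_1 = -(6.525)/14.5 = -0.4500.
Since 6.525 cm > 2.5 cm, the first image lies past the second lens and serves as a virtual object: d_o2 = L - d_i1 = -4.025 cm.
Second lens: d_i2 = 1/(1/(-22.5) - 1/(-4.025)) = 4.902 cm.
m_2 = -(4.902)/(-4.025) = 1.2179.
Overall magnification: m = m_1 m_2 = -0.5480.

-0.548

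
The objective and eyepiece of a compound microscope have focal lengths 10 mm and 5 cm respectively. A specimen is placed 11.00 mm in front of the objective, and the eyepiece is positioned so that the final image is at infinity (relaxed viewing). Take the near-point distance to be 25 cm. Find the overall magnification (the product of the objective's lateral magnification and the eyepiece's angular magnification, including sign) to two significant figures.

Convert to cm: f_obj = 10 mm = 1 cm; d_o = 11.00 mm = 1.10 cm.
Objective: 1/d_i = 1/f_obj - 1/d_o = 1/1 - 1/1.10 = 0.09091 cm^-1, so d_i = 11.000 cm.
m_obj = -d_i/d_o = -11.000/1.10 = -10.000.
Eyepiece angular magnification (image at infinity): M_eye = D/f_e = 25/5 = 5.000.
Overall M = m_obj x M_eye = (-10.000)(5.000) = -50.00.

-50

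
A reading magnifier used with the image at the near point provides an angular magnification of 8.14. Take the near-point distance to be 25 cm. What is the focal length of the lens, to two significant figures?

For the image at the near point, M = 1 + D/f.
f = D/(M - 1) = 25/(8.14 - 1) = 3.501 cm.

3.5 cm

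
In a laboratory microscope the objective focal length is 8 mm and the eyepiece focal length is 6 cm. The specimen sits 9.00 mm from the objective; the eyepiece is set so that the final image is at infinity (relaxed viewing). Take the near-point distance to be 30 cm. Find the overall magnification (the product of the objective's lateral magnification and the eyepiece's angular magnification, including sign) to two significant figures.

Convert to cm: f_obj = 8 mm = 0.8 cm; d_o = 9.00 mm = 0.90 cm.
Objective: 1/d_i = 1/f_obj - 1/d_o = 1/0.8 - 1/0.90 = 0.13889 cm^-1, so d_i = 7.200 cm.
m_obj = -d_i/d_o = -7.200/0.90 = -8.000.
Eyepiece angular magnification (image at infinity): M_eye = D/f_e = 30/6 = 5.000.
Overall M = m_obj x M_eye = (-8.000)(5.000) = -40.00.

-40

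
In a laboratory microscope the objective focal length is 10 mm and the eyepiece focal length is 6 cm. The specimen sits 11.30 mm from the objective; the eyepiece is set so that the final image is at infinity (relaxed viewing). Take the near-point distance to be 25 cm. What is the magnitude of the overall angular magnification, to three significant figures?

Convert to cm: f_obj = 10 mm = 1 cm; d_o = 11.30 mm = 1.13 cm.
Objective: 1/d_i = 1/f_obj - 1/d_o = 1/1 - 1/1.13 = 0.11504 cm^-1, so d_i = 8.692 cm.
m_obj = -d_i/d_o = -8.692/1.13 = -7.692.
Eyepiece angular magnification (image at infinity): M_eye = D/f_e = 25/6 = 4.167.
Overall M = m_obj x M_eye = (-7.692)(4.167) = -32.05.
|M| = 32.05.

32.1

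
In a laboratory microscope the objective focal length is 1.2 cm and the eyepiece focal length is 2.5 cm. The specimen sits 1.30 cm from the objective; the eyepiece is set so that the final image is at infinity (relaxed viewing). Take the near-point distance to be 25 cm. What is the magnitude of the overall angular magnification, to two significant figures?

Objective: 1/d_i = 1/f_obj - 1/d_o = 1/1.2 - 1/1.30 = 0.06410 cm^-1, so d_i = 15.600 cm.
m_obj = -d_i/d_o = -15.600/1.30 = -12.000.
Eyepiece angular magnification (image at infinity): M_eye = D/f_e = 25/2.5 = 10.000.
Overall M = m_obj x M_eye = (-12.000)(10.000) = -120.00.
|M| = 120.00.

120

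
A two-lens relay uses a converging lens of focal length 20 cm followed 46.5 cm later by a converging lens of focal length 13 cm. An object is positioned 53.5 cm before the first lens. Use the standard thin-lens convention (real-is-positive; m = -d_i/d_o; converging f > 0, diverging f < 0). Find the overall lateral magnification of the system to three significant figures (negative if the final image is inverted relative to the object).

Lens 1: 1/d_i1 = 1/f_1 - 1/d_o1 = 1/20 - 1/53.5 = 0.03131 cm^-1, so d_i1 = 31.940 cm.
m_1 = -(31.940)/53.5 = -0.5970.
Object distance for lens 2: d_o2 = 46.5 - 31.940 = 14.560 cm.
Lens 2: 1/d_i2 = 1/f_2 - 1/d_o2 = 1/13 - 1/(14.560) = 0.00824 cm^-1, so d_i2 = 121.354 cm.
m_2 = -(121.354)/(14.560) = -8.3349.
Overall magnification: m = m_1 m_2 = 4.9761.

4.98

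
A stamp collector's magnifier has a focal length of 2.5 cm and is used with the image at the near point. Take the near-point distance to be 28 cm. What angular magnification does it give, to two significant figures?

M = 1 + D/f = 1 + 28/2.5 = 12.200.

12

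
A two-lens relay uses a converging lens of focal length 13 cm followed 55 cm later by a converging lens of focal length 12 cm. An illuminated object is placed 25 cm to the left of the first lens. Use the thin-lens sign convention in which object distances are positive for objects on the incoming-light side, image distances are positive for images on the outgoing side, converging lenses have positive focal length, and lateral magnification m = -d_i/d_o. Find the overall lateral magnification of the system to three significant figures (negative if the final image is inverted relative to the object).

0.817

Lens 1: 1/d_i1 = 1/f_1 - 1/d_o1 = 1/13 - 1/25 = 0.03692 cm^-1, so d_i1 = 27.083 cm.
m_1 = -(27.083)/25 = -1.0833.
That image sits 27.917 cm in front of the second lens, so d_o2 = 27.917 cm.
Lens 2: 1/d_i2 = 1/f_2 - 1/d_o2 = 1/12 - 1/(27.917) = 0.04751 cm^-1, so d_i2 = 21.047 cm.
m_2 = -(21.047)/(27.917) = -0.7539.
The system's lateral magnification is m_1 m_2 = (-1.0833)(-0.7539) = 0.8168.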